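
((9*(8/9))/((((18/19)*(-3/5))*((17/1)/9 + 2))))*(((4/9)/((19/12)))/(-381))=64/24003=0.00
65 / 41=1.59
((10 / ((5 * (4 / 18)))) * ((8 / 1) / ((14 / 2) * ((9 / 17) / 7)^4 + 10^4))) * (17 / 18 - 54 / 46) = -0.00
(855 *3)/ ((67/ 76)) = 194940/ 67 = 2909.55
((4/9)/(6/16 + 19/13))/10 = 208/8595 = 0.02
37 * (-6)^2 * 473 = 630036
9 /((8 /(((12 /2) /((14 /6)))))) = 81 /28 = 2.89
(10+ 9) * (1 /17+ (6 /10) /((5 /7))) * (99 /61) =718542 /25925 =27.72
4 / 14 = 2 / 7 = 0.29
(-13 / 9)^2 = 169 / 81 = 2.09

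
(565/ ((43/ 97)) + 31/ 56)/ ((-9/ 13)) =-4435041/ 2408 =-1841.79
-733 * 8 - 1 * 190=-6054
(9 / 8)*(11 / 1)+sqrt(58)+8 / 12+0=sqrt(58)+313 / 24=20.66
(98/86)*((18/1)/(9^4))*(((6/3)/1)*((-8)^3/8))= -12544/31347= -0.40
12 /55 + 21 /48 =577 /880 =0.66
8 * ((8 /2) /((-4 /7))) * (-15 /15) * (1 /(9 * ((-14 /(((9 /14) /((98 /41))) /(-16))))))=41 /5488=0.01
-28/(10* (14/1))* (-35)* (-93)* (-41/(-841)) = -26691/841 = -31.74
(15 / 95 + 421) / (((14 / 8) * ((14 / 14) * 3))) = 32008 / 399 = 80.22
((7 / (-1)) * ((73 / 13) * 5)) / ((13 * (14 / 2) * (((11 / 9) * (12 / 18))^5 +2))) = -5237351055 / 5720894374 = -0.92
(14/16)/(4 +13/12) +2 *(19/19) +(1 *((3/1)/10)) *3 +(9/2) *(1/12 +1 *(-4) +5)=19391/2440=7.95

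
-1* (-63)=63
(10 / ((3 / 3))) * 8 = 80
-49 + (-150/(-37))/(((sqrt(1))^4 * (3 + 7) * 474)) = -49.00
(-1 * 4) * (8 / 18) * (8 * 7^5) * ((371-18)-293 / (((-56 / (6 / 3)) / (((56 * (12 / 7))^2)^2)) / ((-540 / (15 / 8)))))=550664624987200640 / 9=61184958331911182.22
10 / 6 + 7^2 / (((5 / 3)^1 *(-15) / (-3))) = 566 / 75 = 7.55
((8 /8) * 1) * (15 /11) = 15 /11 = 1.36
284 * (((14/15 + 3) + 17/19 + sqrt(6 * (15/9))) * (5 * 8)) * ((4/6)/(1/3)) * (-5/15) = -6252544/171 -22720 * sqrt(10)/3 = -60513.57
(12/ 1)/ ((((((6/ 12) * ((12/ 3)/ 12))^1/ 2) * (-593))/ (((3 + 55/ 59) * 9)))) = -300672/ 34987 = -8.59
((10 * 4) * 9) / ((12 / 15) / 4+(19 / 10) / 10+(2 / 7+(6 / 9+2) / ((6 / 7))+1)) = 2268000 / 30157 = 75.21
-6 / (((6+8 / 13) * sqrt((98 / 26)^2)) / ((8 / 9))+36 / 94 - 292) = 190632 / 8373995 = 0.02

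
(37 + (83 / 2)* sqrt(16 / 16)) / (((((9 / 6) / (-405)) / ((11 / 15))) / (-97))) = 1507671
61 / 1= 61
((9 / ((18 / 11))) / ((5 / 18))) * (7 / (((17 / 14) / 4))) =38808 / 85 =456.56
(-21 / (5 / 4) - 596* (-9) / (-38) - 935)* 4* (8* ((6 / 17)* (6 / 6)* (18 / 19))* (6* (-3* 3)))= 19377356544 / 30685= 631492.80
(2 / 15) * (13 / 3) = 0.58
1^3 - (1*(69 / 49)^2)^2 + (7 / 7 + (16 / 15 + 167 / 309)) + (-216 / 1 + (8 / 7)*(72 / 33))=-20949655617092 / 97972792995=-213.83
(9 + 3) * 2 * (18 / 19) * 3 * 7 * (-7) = -63504 / 19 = -3342.32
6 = 6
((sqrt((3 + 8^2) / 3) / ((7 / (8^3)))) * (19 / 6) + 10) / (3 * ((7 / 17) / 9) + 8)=102 / 83 + 82688 * sqrt(201) / 8715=135.74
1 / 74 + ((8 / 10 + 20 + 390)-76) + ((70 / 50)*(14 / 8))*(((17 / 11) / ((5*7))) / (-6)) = 81757057 / 244200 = 334.80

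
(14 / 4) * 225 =1575 / 2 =787.50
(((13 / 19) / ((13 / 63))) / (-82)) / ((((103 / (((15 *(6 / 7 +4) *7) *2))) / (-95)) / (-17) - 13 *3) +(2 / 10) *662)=-0.00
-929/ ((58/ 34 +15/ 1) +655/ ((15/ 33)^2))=-78965/ 270887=-0.29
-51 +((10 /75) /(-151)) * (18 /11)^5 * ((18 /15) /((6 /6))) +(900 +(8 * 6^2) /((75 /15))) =551175799893 /607967525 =906.59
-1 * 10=-10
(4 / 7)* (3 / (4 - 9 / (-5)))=60 / 203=0.30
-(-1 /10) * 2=0.20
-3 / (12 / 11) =-11 / 4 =-2.75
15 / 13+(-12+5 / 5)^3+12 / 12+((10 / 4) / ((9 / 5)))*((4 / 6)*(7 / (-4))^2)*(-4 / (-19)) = -35432375 / 26676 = -1328.25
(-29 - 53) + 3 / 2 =-161 / 2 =-80.50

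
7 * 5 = 35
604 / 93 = 6.49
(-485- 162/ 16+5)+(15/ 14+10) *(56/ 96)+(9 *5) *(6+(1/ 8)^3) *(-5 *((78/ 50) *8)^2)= -126489091/ 600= -210815.15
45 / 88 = 0.51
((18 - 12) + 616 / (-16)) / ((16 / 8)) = -65 / 4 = -16.25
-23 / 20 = -1.15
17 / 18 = 0.94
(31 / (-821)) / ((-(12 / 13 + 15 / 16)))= 6448 / 317727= 0.02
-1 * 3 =-3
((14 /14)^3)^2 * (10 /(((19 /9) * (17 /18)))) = 1620 /323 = 5.02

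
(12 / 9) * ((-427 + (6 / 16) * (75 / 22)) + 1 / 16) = -6243 / 11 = -567.55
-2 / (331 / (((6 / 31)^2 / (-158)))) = 0.00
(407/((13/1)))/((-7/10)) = -4070/91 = -44.73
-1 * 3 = -3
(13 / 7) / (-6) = -13 / 42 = -0.31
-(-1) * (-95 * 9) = -855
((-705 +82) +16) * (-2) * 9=10926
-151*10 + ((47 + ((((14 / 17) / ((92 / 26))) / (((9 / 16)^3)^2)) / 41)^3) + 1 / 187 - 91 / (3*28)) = -39834758828536995550512174964261147 / 27208192320780487051073381275284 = -1464.07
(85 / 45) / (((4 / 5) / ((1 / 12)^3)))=85 / 62208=0.00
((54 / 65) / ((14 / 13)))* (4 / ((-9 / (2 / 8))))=-3 / 35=-0.09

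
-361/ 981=-0.37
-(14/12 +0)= -1.17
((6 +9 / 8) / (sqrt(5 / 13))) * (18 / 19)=27 * sqrt(65) / 20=10.88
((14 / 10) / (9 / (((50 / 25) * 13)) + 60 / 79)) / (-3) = -14378 / 34065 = -0.42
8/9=0.89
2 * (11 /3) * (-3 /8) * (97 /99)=-97 /36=-2.69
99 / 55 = 1.80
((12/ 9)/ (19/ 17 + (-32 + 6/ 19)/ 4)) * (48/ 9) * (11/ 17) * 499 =-13349248/ 39555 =-337.49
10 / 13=0.77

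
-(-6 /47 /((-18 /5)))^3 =-125 /2803221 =-0.00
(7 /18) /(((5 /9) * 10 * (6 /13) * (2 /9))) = 273 /400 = 0.68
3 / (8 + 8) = 3 / 16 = 0.19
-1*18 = -18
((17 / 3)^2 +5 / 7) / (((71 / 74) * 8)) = 19129 / 4473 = 4.28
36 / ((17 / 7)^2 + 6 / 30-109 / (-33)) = 291060 / 76007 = 3.83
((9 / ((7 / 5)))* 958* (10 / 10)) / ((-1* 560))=-4311 / 392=-11.00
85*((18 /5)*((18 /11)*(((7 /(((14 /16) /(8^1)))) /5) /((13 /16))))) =5640192 /715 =7888.38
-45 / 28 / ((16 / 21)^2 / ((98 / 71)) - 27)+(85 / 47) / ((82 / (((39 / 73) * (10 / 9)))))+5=983804542739 / 193908221292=5.07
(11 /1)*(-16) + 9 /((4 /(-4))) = -185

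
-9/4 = -2.25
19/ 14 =1.36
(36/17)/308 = 9/1309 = 0.01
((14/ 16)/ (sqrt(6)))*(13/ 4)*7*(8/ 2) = 637*sqrt(6)/ 48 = 32.51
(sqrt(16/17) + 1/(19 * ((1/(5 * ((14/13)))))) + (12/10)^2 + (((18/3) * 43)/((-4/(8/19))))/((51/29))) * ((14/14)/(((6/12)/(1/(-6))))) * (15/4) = 720093/41990 - 5 * sqrt(17)/17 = 15.94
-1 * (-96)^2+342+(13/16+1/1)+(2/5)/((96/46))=-2129279/240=-8872.00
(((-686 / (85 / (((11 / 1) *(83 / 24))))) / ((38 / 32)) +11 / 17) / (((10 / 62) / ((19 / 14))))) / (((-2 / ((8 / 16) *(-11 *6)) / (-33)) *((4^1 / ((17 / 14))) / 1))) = 14060634753 / 39200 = 358689.66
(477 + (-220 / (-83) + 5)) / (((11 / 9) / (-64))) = -23170176 / 913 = -25378.07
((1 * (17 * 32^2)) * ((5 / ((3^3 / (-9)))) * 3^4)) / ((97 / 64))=-150405120 / 97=-1550568.25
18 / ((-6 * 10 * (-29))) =3 / 290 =0.01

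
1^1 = 1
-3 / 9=-1 / 3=-0.33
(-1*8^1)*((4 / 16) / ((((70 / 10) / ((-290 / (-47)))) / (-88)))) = 51040 / 329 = 155.14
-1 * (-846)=846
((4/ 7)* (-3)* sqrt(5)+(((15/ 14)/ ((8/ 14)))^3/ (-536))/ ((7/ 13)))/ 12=-sqrt(5)/ 7 - 14625/ 7684096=-0.32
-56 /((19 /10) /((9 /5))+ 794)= -1008 /14311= -0.07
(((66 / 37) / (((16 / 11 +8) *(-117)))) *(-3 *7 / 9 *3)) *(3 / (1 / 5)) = 4235 / 25012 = 0.17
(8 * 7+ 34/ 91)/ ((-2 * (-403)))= 2565/ 36673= 0.07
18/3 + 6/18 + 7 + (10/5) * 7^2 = 334/3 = 111.33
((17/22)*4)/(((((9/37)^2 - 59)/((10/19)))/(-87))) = 4049502/1686421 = 2.40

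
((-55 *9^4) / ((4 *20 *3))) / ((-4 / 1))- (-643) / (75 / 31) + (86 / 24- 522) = 591587 / 4800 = 123.25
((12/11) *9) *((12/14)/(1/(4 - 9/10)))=10044/385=26.09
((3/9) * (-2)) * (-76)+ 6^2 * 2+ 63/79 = 29261/237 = 123.46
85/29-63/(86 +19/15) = 11980/5423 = 2.21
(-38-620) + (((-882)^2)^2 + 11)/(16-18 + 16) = 43226124326.79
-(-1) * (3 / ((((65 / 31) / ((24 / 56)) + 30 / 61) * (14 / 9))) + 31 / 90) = 1352096 / 1924335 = 0.70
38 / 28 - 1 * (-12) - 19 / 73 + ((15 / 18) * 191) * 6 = 989395 / 1022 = 968.10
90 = 90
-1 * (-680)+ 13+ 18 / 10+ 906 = 8004 / 5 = 1600.80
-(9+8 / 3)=-35 / 3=-11.67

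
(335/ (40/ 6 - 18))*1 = -1005/ 34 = -29.56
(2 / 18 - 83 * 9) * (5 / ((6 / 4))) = -67220 / 27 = -2489.63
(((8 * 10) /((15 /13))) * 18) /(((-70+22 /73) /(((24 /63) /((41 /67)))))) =-508664 /45633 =-11.15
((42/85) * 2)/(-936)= -0.00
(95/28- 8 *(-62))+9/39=181863/364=499.62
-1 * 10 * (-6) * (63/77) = 540/11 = 49.09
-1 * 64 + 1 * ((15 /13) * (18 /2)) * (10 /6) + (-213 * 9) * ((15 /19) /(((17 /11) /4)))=-16643921 /4199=-3963.78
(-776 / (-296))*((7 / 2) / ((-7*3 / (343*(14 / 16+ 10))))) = -964859 / 592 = -1629.83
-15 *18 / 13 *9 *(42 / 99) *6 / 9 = -7560 / 143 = -52.87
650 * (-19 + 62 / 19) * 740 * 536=-77086984000 / 19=-4057209684.21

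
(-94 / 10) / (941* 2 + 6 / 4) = -94 / 18835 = -0.00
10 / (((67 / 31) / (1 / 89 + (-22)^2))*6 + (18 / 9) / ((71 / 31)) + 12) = 158020795 / 203847326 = 0.78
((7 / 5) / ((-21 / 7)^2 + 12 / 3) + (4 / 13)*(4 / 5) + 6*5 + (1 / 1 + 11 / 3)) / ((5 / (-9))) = -20487 / 325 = -63.04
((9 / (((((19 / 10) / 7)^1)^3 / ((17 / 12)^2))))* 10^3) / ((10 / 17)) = 10532243750 / 6859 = 1535536.34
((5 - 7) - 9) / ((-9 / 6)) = 7.33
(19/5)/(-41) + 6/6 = 186/205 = 0.91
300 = 300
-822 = -822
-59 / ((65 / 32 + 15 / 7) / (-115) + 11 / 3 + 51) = -911904 / 844367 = -1.08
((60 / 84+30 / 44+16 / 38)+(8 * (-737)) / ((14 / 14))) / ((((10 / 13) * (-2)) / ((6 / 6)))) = 3831.22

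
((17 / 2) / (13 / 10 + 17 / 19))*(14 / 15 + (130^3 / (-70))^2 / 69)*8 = 207874587856784 / 469959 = 442324942.93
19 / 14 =1.36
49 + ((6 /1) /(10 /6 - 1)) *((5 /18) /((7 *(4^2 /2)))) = 5493 /112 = 49.04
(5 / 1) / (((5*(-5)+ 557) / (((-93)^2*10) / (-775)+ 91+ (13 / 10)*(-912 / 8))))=-211 / 133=-1.59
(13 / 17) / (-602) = -13 / 10234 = -0.00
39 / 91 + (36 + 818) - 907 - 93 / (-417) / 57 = -2915447 / 55461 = -52.57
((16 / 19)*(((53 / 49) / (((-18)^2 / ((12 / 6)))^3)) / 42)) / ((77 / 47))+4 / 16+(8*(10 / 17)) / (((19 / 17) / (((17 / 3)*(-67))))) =-5115000504084209 / 3200182521228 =-1598.35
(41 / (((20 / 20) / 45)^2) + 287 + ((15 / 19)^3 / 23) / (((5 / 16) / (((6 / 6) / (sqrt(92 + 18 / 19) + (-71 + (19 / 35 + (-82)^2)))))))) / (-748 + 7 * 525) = 356375055303619009792 / 12520522694748250507 - 6615000 * sqrt(33554) / 237889931200216759633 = 28.46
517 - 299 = 218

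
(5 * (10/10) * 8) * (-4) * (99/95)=-3168/19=-166.74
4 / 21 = 0.19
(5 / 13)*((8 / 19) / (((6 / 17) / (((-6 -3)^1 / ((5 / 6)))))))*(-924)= 1130976 / 247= 4578.85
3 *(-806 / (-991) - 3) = -6501 / 991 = -6.56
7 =7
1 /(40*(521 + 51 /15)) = 1 /20976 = 0.00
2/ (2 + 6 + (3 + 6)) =2/ 17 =0.12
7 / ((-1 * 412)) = -7 / 412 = -0.02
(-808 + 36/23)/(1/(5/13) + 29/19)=-440515/2254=-195.44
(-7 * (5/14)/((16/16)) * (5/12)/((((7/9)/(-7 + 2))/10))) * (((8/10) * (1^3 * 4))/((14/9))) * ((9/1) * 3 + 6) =222750/49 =4545.92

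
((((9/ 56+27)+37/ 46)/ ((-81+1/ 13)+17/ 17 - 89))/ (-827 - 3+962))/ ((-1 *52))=36019/ 1493420544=0.00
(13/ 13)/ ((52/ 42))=21/ 26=0.81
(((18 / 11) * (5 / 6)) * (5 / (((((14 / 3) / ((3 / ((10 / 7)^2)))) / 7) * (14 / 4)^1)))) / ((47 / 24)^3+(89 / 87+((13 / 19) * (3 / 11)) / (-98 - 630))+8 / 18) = 0.48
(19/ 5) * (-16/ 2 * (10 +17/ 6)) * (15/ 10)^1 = -2926/ 5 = -585.20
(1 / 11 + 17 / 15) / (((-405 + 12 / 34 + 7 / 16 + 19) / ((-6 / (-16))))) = -6868 / 5762735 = -0.00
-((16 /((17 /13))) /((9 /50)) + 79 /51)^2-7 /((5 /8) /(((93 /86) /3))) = -24346659347 /5032935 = -4837.47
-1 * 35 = -35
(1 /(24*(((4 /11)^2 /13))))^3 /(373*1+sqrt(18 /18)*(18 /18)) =353829047 /1925185536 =0.18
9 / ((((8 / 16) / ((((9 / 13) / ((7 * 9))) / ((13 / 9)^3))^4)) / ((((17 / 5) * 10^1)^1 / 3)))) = 57615625442124 / 1597665278648814798241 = 0.00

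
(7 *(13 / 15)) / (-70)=-13 / 150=-0.09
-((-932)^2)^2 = -754507653376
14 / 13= 1.08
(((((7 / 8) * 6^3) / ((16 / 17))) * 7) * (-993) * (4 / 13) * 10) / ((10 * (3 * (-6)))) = 2481507 / 104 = 23860.64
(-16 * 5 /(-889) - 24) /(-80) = 2657 /8890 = 0.30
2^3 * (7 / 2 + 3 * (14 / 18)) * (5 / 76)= 175 / 57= 3.07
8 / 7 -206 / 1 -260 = -3254 / 7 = -464.86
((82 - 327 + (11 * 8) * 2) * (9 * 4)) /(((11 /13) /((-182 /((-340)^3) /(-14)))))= 104949 /108086000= 0.00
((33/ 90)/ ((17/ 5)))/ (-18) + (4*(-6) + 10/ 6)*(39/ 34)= -47045/ 1836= -25.62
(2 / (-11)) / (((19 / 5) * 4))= -5 / 418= -0.01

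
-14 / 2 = -7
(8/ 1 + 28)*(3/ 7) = 108/ 7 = 15.43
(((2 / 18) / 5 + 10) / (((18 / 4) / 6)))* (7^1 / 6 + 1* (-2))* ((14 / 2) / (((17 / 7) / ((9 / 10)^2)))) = -22099 / 850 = -26.00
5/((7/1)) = 5/7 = 0.71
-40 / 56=-5 / 7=-0.71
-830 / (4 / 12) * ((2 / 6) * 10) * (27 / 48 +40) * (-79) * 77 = 8191824025 / 4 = 2047956006.25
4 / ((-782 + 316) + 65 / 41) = -164 / 19041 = -0.01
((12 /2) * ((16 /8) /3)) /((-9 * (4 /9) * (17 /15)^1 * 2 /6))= -45 /17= -2.65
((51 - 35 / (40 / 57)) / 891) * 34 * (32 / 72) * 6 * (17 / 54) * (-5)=-1445 / 8019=-0.18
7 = 7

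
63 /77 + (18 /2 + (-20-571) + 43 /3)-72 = -21082 /33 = -638.85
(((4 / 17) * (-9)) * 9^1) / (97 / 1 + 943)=-81 / 4420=-0.02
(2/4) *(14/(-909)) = -7/909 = -0.01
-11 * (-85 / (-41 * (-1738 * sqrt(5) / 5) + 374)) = -7225 / 20979352 + 275315 * sqrt(5) / 20979352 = 0.03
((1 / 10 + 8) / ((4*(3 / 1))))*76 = 51.30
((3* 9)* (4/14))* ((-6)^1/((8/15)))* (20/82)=-6075/287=-21.17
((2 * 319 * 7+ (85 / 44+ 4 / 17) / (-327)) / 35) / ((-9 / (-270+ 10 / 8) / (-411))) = -32175585007325 / 20546064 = -1566021.84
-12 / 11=-1.09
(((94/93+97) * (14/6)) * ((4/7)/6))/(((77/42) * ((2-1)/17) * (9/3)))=619820/9207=67.32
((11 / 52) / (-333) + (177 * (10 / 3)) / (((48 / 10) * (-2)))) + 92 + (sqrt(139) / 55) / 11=sqrt(139) / 605 + 1057697 / 34632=30.56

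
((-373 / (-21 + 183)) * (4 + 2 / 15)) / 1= -11563 / 1215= -9.52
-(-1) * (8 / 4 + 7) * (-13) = -117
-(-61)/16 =61/16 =3.81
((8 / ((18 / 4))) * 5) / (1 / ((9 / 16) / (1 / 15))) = 75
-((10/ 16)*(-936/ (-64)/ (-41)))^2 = -0.05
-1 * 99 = -99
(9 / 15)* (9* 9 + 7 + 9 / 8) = 2139 / 40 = 53.48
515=515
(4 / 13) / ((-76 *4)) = -1 / 988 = -0.00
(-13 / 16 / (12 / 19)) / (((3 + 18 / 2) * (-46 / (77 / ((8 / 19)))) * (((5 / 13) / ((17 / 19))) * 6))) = 0.17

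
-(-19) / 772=19 / 772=0.02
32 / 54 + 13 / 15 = 197 / 135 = 1.46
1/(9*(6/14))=0.26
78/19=4.11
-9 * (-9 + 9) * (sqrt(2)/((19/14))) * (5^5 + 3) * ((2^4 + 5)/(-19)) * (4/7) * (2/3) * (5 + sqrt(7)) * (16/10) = 0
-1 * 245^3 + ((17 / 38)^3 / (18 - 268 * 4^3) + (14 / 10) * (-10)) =-14706139.00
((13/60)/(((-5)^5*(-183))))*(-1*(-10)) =13/3431250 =0.00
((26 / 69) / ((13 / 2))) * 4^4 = 1024 / 69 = 14.84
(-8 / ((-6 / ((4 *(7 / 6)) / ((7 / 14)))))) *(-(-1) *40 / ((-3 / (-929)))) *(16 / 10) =246632.30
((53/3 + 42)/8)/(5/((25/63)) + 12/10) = 895/1656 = 0.54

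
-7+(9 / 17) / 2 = -229 / 34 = -6.74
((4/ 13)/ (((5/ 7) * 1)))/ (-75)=-28/ 4875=-0.01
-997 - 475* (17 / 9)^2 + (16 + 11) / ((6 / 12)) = -213658 / 81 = -2637.75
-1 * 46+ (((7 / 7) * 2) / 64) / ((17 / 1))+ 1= -24479 / 544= -45.00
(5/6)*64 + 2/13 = 2086/39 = 53.49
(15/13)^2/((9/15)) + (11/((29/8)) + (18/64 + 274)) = 279.53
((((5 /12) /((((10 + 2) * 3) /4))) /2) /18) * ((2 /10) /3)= 1 /11664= 0.00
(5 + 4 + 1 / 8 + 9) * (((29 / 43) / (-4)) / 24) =-4205 / 33024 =-0.13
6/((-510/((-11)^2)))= -121/85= -1.42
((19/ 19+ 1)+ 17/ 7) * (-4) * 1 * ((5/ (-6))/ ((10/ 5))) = 155/ 21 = 7.38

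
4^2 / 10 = 1.60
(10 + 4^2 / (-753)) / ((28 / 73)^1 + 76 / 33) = 3016871 / 812236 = 3.71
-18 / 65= -0.28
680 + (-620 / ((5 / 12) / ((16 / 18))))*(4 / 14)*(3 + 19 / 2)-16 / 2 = -85088 / 21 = -4051.81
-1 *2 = -2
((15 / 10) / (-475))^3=-27 / 857375000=-0.00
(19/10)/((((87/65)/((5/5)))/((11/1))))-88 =-72.39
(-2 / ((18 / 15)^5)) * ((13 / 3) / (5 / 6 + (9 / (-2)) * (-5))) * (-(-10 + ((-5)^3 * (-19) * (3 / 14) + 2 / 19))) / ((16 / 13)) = 14020979375 / 231662592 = 60.52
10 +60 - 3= 67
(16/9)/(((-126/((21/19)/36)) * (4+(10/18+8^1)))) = -2/57969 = -0.00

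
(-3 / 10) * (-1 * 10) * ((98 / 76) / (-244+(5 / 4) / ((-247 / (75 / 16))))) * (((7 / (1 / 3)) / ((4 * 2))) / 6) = -26754 / 3857527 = -0.01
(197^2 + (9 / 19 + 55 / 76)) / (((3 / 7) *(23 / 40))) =206470250 / 1311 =157490.66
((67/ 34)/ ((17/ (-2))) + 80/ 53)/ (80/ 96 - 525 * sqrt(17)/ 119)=-2113452 * sqrt(17)/ 123807311 - 117414/ 36413915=-0.07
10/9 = 1.11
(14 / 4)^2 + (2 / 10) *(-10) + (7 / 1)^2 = 237 / 4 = 59.25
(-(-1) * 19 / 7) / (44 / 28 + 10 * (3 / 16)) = 152 / 193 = 0.79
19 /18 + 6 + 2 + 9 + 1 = 343 /18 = 19.06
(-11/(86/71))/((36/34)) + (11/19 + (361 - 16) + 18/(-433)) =4291325449/12735396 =336.96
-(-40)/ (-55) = -8/ 11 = -0.73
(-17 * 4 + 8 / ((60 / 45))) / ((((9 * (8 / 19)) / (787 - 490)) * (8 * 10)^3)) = -19437 / 2048000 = -0.01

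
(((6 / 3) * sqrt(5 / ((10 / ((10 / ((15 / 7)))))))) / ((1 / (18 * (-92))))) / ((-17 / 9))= 9936 * sqrt(21) / 17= 2678.38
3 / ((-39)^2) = 1 / 507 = 0.00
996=996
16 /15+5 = 91 /15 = 6.07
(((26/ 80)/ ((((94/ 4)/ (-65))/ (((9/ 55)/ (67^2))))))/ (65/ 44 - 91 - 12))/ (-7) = -0.00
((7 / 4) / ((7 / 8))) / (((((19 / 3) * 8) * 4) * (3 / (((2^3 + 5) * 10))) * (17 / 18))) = 585 / 1292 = 0.45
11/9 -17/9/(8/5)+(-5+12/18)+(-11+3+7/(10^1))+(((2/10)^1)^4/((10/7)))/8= -1738729/150000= -11.59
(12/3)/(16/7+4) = 7/11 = 0.64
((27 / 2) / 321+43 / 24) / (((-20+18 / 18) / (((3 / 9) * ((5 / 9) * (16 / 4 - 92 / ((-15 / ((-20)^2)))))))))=-43.92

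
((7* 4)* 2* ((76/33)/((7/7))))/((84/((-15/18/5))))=-0.26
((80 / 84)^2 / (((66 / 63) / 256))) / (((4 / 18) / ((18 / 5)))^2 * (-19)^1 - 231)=-55987200 / 58368541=-0.96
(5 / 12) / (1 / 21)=35 / 4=8.75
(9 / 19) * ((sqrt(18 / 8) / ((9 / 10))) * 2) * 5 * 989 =148350 / 19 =7807.89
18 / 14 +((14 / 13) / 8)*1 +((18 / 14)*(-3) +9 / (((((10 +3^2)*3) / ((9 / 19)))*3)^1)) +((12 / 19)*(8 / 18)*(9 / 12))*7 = -123283 / 131404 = -0.94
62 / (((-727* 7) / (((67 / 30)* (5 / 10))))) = -2077 / 152670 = -0.01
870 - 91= 779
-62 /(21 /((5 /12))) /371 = -155 /46746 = -0.00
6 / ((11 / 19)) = 114 / 11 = 10.36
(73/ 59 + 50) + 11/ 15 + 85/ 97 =4536643/ 85845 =52.85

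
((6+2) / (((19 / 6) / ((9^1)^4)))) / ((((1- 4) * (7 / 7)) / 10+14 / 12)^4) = 15943230000 / 542659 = 29379.83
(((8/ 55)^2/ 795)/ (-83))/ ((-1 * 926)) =32/ 92416941375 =0.00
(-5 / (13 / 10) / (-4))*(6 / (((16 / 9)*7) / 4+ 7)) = 675 / 1183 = 0.57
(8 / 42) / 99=4 / 2079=0.00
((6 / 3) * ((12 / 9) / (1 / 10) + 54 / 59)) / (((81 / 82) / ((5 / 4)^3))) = 56.35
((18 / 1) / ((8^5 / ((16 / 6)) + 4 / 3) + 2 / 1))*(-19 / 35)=-513 / 645295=-0.00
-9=-9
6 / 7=0.86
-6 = -6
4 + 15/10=11/2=5.50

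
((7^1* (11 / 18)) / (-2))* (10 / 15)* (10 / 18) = -385 / 486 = -0.79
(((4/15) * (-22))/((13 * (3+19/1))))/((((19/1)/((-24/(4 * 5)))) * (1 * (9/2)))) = 16/55575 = 0.00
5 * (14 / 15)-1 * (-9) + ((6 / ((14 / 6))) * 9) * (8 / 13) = 27.91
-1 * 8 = -8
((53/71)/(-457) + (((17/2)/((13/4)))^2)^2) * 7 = 327.51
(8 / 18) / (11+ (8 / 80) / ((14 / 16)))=140 / 3501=0.04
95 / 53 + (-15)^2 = 12020 / 53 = 226.79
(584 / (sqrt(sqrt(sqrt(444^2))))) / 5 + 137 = 292 * 111^(3 / 4) * sqrt(2) / 555 + 137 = 162.44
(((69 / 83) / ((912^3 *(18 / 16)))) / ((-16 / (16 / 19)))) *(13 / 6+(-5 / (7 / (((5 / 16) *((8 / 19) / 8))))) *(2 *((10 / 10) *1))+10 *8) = -0.00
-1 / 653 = -0.00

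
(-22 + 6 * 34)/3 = 182/3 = 60.67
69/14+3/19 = 1353/266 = 5.09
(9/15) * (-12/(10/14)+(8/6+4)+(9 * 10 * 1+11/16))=19013/400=47.53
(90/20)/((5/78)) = 351/5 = 70.20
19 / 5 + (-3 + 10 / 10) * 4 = -21 / 5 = -4.20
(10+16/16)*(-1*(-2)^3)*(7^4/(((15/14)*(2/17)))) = 25143272/15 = 1676218.13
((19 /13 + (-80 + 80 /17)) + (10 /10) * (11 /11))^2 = 5304.58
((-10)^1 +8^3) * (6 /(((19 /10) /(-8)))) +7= -240827 /19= -12675.11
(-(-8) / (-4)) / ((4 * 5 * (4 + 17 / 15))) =-3 / 154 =-0.02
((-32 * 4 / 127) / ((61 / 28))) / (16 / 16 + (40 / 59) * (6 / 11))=-332288 / 983869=-0.34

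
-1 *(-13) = 13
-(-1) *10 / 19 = 10 / 19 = 0.53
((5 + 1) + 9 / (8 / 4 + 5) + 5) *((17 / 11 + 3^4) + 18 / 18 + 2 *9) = 1247.56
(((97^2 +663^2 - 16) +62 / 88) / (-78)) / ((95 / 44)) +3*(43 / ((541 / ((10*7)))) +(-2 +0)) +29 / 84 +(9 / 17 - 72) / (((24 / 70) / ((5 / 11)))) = -14428727718971 / 5247532290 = -2749.62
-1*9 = -9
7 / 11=0.64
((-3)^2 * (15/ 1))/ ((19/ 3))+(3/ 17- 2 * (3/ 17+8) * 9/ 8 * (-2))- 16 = 27317/ 646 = 42.29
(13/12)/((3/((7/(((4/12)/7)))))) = 637/12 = 53.08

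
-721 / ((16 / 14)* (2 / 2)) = -5047 / 8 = -630.88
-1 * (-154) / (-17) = -9.06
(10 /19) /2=0.26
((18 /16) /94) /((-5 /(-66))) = 0.16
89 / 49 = 1.82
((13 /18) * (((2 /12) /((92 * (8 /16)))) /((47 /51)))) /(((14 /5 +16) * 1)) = 1105 /7316208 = 0.00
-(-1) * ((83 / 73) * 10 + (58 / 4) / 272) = 453637 / 39712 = 11.42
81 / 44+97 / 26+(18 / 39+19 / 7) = 35025 / 4004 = 8.75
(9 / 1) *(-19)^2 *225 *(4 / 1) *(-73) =-213459300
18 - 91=-73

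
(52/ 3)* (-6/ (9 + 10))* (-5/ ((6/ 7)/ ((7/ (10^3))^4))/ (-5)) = -218491/ 14250000000000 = -0.00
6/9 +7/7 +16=17.67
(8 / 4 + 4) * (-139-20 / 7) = -5958 / 7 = -851.14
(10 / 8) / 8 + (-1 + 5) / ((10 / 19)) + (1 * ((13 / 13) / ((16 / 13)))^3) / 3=487529 / 61440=7.94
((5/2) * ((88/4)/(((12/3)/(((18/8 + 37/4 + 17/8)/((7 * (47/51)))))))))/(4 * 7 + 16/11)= 1121065/1137024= 0.99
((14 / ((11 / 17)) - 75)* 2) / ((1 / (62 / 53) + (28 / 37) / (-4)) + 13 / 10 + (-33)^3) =3366445 / 1133480821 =0.00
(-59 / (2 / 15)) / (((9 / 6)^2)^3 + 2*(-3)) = -1888 / 23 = -82.09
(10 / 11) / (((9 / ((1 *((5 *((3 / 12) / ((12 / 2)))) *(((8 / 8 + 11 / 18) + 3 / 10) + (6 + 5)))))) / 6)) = 2905 / 1782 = 1.63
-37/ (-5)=7.40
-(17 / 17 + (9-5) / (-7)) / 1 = -3 / 7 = -0.43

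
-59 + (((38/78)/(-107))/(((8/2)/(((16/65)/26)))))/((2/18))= -69348419/1175395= -59.00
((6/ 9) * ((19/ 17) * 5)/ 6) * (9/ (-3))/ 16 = -95/ 816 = -0.12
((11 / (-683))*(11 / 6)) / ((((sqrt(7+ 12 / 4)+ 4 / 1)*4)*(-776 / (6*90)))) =1815 / 530008 - 1815*sqrt(10) / 2120032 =0.00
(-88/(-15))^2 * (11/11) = 7744/225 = 34.42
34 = 34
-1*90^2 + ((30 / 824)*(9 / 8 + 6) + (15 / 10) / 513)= -4565141747 / 563616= -8099.74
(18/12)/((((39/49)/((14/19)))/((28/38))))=4802/4693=1.02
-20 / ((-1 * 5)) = 4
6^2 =36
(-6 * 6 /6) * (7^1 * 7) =-294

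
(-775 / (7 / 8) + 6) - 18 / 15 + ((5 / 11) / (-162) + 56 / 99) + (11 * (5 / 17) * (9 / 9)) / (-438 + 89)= -325769740577 / 370041210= -880.36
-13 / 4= -3.25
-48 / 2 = -24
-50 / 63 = -0.79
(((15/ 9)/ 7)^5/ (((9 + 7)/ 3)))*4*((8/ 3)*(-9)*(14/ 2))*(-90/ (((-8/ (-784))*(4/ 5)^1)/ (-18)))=-937500/ 49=-19132.65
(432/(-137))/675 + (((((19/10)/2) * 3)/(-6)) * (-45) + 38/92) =13727881/630200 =21.78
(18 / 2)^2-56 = 25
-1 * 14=-14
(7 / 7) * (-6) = -6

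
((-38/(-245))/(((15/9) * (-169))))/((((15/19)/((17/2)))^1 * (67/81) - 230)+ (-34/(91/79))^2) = -497097/578922021950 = -0.00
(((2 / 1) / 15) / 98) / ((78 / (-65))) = -1 / 882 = -0.00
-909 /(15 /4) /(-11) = 1212 /55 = 22.04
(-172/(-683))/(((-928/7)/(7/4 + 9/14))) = -0.00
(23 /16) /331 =23 /5296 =0.00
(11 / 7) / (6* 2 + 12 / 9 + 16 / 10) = 165 / 1568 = 0.11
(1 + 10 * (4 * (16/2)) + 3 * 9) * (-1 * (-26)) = 9048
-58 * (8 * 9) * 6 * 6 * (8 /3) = -400896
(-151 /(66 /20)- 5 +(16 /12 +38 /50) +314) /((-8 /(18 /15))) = -109451 /2750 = -39.80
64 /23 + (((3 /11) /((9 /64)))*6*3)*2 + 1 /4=73725 /1012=72.85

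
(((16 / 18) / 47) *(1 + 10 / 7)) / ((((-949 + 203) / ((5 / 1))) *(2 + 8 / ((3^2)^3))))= -13770 / 89951561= -0.00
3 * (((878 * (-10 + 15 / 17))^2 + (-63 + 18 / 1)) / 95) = 11112285057 / 5491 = 2023727.02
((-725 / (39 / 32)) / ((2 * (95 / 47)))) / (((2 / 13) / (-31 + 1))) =545200 / 19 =28694.74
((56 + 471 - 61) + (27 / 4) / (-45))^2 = 86806489 / 400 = 217016.22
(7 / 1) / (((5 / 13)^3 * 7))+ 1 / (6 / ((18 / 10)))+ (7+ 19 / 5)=7169 / 250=28.68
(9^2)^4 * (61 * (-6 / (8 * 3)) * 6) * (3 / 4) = -23632649829 / 8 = -2954081228.62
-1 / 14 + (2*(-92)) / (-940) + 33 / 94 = 0.48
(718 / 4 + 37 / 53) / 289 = 19101 / 30634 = 0.62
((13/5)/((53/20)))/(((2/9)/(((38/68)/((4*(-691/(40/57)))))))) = -390/622591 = -0.00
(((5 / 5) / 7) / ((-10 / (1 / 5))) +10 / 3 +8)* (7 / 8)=11897 / 1200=9.91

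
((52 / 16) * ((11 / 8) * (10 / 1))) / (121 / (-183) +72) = 26169 / 41776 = 0.63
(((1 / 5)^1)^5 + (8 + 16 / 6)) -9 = 1.67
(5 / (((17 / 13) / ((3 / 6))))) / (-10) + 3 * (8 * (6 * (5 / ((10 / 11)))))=53843 / 68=791.81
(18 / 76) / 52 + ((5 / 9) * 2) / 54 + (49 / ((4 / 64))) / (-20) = -94052593 / 2400840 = -39.17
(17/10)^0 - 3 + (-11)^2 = 119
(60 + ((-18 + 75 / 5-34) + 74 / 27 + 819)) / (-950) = -0.89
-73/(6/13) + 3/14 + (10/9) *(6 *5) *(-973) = -228139/7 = -32591.29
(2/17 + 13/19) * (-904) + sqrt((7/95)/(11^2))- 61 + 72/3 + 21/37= -9098436/11951 + sqrt(665)/1045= -761.29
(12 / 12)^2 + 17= 18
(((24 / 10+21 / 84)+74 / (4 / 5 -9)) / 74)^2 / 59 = 27321529 / 217241681600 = 0.00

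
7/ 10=0.70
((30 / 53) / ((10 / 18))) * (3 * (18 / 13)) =2916 / 689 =4.23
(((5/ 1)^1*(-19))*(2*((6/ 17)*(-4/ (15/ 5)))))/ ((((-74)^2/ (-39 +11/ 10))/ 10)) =-144020/ 23273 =-6.19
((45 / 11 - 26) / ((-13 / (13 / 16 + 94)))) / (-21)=-365597 / 48048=-7.61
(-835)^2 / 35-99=138752 / 7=19821.71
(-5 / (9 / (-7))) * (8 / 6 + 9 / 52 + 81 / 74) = 525455 / 51948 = 10.12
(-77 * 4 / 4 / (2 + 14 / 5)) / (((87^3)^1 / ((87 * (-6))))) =385 / 30276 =0.01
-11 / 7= -1.57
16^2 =256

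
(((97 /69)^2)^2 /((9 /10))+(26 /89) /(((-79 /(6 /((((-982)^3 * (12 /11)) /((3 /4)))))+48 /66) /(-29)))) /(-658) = -1025110433224797780337 /155434880139398270850600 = -0.01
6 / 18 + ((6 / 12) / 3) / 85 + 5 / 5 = 227 / 170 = 1.34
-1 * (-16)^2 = -256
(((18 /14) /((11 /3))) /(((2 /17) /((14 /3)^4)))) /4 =11662 /33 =353.39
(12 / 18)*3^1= 2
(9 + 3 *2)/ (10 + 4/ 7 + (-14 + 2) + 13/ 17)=-1785/ 79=-22.59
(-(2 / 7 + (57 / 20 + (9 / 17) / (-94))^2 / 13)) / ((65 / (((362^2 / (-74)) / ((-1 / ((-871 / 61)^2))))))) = -3103229137514627327 / 615251941339000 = -5043.83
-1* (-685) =685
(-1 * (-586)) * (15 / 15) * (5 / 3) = 2930 / 3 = 976.67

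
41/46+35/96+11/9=16415/6624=2.48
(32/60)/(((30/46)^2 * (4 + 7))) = 4232/37125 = 0.11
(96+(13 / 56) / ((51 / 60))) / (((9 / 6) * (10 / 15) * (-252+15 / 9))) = -68739 / 178738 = -0.38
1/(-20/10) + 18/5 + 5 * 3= 181/10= 18.10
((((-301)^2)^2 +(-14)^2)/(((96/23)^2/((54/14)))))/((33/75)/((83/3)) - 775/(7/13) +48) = -1306271.83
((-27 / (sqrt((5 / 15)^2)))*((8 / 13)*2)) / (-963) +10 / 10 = 1535 / 1391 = 1.10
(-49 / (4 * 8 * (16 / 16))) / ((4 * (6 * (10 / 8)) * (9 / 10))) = -0.06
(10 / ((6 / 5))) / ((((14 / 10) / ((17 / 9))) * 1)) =2125 / 189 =11.24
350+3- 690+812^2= 659007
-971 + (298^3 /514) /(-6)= -7364539 /771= -9551.93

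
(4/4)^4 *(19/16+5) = 99/16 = 6.19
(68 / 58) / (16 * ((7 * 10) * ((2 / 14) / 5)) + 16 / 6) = 0.03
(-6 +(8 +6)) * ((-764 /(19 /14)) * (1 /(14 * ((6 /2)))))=-6112 /57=-107.23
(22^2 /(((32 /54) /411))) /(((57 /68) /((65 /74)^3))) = 2089578508875 /7699256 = 271400.06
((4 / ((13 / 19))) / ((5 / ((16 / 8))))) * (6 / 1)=912 / 65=14.03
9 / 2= 4.50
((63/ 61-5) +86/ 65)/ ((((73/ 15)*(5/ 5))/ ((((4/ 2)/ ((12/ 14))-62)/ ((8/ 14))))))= 56.73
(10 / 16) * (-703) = -3515 / 8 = -439.38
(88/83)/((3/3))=88/83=1.06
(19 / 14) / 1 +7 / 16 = 201 / 112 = 1.79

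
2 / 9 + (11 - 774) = -6865 / 9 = -762.78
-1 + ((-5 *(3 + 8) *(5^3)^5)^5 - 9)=-13321826483227766006571524126655958752962760627269744873046885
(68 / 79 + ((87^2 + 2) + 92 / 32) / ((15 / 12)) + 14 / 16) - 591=17284681 / 3160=5469.84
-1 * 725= -725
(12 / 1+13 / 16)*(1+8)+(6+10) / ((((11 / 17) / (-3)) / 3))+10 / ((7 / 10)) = -114511 / 1232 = -92.95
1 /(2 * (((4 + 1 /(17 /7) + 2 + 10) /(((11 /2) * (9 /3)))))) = 187 /372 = 0.50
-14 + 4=-10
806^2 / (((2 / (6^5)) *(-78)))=-32381856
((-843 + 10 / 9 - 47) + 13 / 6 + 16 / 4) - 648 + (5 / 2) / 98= -2700149 / 1764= -1530.70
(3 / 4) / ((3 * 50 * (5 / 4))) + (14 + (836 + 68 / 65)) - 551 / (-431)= 1193899253 / 1400750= 852.33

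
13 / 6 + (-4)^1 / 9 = 31 / 18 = 1.72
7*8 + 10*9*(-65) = -5794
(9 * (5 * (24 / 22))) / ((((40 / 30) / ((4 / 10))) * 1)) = 162 / 11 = 14.73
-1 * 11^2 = -121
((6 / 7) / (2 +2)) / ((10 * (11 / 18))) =27 / 770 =0.04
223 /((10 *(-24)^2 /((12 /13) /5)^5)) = 0.00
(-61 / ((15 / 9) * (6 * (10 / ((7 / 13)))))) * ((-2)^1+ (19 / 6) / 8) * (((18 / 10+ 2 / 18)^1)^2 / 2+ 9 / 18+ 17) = 2573472209 / 252720000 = 10.18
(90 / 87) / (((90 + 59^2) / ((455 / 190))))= 1365 / 1967621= 0.00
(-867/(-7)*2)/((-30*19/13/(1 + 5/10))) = -11271/1330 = -8.47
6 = 6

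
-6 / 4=-1.50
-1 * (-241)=241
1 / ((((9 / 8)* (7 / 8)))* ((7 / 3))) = 64 / 147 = 0.44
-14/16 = -7/8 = -0.88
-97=-97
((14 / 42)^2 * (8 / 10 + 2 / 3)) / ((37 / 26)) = 572 / 4995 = 0.11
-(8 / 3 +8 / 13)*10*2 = -2560 / 39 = -65.64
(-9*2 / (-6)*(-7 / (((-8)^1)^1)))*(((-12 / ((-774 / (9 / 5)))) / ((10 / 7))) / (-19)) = -441 / 163400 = -0.00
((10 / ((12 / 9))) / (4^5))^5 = 759375 / 36028797018963968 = 0.00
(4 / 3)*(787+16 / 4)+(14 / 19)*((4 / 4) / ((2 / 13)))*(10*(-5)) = 46466 / 57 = 815.19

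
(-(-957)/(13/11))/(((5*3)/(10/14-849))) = -20836442/455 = -45794.38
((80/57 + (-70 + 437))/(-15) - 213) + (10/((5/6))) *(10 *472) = 56402.44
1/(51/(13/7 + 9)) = 76/357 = 0.21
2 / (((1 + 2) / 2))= 4 / 3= 1.33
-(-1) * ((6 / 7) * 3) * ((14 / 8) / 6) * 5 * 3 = 45 / 4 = 11.25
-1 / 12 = -0.08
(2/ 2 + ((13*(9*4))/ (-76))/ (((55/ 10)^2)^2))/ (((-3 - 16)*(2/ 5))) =-1381535/ 10570802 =-0.13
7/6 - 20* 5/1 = -593/6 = -98.83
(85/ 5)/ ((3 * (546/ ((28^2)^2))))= 746368/ 117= 6379.21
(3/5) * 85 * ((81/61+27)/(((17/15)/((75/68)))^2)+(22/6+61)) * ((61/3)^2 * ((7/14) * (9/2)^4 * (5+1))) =93281510508849/39304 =2373333770.32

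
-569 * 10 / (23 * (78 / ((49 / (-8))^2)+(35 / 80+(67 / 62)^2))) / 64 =-1312888409 / 1251392050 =-1.05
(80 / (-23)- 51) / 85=-1253 / 1955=-0.64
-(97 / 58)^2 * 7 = -65863 / 3364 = -19.58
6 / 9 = 2 / 3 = 0.67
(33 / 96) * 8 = 11 / 4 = 2.75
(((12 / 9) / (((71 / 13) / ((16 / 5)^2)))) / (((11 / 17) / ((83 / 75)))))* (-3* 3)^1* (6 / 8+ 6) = -126786816 / 488125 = -259.74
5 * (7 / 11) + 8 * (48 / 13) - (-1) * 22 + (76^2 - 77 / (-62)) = 51706177 / 8866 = 5831.96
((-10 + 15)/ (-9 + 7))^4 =625/ 16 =39.06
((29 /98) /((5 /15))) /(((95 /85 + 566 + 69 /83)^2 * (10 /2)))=173210127 /314679711754240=0.00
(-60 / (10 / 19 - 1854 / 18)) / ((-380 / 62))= -62 / 649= -0.10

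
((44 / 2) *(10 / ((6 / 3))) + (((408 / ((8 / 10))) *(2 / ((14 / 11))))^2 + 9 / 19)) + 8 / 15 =8971098713 / 13965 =642398.76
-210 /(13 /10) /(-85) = 420 /221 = 1.90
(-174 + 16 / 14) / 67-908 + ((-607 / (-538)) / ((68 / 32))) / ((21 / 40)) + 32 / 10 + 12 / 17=-4162303762 / 4595865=-905.66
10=10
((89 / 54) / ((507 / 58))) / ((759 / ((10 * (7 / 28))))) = 12905 / 20779902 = 0.00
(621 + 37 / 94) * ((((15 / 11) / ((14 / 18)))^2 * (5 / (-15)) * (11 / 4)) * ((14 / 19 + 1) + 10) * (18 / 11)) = -712177577775 / 21178388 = -33627.56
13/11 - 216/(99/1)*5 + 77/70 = -949/110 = -8.63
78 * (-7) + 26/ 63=-34372/ 63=-545.59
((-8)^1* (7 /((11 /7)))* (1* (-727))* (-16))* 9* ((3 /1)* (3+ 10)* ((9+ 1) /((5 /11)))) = -3200940288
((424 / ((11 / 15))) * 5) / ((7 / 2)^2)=127200 / 539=235.99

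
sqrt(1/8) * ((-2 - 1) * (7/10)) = -0.74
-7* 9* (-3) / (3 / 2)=126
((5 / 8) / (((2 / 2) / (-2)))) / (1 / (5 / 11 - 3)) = 35 / 11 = 3.18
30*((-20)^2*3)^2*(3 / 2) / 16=4050000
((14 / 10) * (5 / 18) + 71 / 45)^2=3481 / 900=3.87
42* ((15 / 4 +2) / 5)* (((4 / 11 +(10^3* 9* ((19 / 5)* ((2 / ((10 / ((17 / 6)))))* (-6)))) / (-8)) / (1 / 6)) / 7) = 601764.05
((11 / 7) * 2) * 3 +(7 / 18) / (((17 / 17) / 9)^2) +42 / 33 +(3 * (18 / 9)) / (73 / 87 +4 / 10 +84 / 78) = 1843727 / 41162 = 44.79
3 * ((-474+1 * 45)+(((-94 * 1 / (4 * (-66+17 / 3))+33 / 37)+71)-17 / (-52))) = -372333795 / 348244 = -1069.18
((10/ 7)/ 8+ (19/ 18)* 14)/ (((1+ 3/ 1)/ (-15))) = -18845/ 336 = -56.09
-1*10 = -10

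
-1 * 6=-6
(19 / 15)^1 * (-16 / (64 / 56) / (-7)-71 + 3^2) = -76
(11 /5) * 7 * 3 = 231 /5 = 46.20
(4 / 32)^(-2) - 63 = 1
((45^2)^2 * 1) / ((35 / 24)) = 19683000 / 7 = 2811857.14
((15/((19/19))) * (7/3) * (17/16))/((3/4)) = 595/12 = 49.58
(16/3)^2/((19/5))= 1280/171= 7.49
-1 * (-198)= 198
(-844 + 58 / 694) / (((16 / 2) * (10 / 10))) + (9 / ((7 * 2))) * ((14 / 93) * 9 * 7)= -8553345 / 86056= -99.39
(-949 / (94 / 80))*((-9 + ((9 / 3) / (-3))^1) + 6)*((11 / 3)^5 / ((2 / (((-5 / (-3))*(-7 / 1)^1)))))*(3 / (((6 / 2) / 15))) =-2139723586000 / 11421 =-187349933.11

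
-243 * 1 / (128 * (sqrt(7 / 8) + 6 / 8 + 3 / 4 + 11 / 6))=-3645 / 5896 + 2187 * sqrt(14) / 47168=-0.44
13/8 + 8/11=207/88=2.35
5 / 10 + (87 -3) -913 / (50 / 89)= -38516 / 25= -1540.64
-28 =-28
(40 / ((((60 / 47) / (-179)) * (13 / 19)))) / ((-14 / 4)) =639388 / 273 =2342.08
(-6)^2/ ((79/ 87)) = 39.65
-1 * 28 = -28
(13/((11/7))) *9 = 819/11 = 74.45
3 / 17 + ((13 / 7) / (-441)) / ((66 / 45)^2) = 492511 / 2822204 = 0.17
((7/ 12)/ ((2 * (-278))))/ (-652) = 7/ 4350144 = 0.00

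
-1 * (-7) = 7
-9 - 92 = -101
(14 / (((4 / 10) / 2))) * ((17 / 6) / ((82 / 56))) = 16660 / 123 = 135.45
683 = 683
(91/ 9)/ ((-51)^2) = 91/ 23409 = 0.00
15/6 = 5/2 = 2.50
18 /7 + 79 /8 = 697 /56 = 12.45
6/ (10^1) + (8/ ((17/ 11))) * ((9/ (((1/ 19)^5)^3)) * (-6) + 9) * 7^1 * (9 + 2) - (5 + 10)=-27774175523696540983682784/ 85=-326755006161135776278621.00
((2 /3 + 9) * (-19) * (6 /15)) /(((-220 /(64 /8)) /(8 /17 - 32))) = -1181344 /14025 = -84.23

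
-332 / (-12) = 83 / 3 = 27.67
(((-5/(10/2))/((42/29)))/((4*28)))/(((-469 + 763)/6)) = -0.00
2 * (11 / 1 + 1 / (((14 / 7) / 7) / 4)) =50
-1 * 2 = -2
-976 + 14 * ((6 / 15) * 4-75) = -2003.60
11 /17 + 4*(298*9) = 182387 /17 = 10728.65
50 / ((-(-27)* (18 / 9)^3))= 25 / 108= 0.23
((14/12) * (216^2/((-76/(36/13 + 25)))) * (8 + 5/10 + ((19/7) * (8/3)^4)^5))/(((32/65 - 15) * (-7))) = -2169608316701558394586575460/227415841391907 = -9540269065788.87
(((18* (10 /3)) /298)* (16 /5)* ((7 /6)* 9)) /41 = 1008 /6109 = 0.17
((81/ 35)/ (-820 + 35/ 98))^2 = 36/ 4515625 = 0.00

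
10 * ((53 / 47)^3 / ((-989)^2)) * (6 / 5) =1786524 / 101551456583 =0.00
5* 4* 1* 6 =120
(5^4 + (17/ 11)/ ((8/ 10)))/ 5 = 5517/ 44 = 125.39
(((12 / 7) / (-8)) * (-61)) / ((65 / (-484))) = -44286 / 455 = -97.33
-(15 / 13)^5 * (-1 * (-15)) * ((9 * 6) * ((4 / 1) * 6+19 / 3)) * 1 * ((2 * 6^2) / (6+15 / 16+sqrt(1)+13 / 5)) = -2755620000000 / 8025641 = -343352.01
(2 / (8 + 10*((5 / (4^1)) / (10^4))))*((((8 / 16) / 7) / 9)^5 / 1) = 50 / 6352586311743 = 0.00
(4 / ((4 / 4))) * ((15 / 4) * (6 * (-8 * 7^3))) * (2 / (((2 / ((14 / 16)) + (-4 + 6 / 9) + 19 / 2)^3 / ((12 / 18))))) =-545.29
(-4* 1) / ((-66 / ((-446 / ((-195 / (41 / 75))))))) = 36572 / 482625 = 0.08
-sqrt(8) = -2*sqrt(2) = -2.83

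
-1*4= -4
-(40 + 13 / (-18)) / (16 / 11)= -7777 / 288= -27.00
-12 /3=-4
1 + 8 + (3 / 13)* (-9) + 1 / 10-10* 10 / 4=-2337 / 130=-17.98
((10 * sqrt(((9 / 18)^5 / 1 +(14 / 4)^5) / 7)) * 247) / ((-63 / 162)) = -22230 * sqrt(14707) / 49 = -55018.08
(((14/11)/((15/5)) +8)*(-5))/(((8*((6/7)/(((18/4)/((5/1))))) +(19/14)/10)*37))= -194600/1325599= -0.15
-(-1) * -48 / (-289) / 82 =24 / 11849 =0.00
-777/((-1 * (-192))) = -259/64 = -4.05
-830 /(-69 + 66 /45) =12450 /1013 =12.29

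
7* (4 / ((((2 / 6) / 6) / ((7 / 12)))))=294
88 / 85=1.04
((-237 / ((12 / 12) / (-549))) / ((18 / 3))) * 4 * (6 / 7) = 520452 / 7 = 74350.29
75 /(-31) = -75 /31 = -2.42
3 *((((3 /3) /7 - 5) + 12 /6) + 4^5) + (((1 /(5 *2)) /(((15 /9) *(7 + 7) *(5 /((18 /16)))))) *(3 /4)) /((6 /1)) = 686208027 /224000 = 3063.43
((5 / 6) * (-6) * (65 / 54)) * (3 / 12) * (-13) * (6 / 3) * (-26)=-54925 / 54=-1017.13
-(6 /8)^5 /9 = -27 /1024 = -0.03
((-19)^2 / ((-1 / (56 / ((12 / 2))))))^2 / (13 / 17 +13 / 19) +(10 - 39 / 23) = 189758524087 / 24219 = 7835109.79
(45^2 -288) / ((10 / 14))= 12159 / 5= 2431.80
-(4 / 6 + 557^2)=-930749 / 3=-310249.67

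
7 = 7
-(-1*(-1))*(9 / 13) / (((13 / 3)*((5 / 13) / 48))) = -1296 / 65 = -19.94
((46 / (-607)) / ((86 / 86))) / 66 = -23 / 20031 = -0.00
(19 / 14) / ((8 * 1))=19 / 112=0.17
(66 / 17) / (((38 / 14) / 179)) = 82698 / 323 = 256.03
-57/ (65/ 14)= -798/ 65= -12.28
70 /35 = 2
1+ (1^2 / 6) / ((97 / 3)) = 1.01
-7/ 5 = -1.40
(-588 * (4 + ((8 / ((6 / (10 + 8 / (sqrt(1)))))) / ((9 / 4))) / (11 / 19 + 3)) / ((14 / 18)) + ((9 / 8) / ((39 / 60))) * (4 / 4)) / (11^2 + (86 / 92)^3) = -113481462996 / 2620433023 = -43.31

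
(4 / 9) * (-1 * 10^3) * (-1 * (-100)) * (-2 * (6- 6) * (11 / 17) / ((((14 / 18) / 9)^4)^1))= 0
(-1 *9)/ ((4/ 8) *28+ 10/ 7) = -7/ 12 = -0.58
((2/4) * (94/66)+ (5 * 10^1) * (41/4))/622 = 8468/10263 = 0.83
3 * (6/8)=9/4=2.25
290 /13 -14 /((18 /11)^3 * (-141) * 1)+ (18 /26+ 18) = 16866713 /411156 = 41.02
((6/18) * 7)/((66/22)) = 7/9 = 0.78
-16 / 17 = -0.94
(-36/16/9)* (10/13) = -5/26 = -0.19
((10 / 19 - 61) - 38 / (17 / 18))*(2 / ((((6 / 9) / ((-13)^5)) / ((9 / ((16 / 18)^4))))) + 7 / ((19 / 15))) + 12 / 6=40651327087574605 / 25137152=1617181098.62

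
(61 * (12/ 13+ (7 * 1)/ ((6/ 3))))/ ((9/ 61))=427915/ 234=1828.70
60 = 60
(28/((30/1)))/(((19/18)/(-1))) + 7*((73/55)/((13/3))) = 3423/2717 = 1.26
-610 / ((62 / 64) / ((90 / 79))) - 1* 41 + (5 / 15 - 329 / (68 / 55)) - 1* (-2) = -510648877 / 499596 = -1022.12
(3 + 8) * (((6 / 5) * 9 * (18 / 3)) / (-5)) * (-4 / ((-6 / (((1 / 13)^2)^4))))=-2376 / 20393268025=-0.00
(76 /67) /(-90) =-38 /3015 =-0.01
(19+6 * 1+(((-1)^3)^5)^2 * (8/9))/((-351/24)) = -1864/1053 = -1.77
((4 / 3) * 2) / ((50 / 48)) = 64 / 25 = 2.56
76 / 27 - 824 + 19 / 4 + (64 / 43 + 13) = -3724241 / 4644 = -801.95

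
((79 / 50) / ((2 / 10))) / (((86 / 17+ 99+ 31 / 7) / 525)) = 197421 / 5164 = 38.23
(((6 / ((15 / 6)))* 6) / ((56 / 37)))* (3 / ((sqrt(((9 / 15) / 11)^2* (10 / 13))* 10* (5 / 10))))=3663* sqrt(130) / 350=119.33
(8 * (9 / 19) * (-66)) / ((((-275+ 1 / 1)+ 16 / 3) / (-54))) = -384912 / 7657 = -50.27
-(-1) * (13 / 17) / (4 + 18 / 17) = 13 / 86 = 0.15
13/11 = 1.18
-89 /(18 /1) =-89 /18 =-4.94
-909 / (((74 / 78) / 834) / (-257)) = 7598496438 / 37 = 205364768.59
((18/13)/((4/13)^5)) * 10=5020.49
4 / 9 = 0.44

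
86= 86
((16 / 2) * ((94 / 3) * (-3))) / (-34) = 376 / 17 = 22.12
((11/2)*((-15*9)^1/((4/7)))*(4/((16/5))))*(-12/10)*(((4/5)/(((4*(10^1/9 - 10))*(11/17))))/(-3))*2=28917/640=45.18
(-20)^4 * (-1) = -160000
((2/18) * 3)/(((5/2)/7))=14/15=0.93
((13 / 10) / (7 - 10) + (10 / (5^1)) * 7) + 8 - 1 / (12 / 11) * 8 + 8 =667 / 30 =22.23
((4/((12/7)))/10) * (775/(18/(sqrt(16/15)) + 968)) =2100560/11240643 - 3255 * sqrt(15)/3746881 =0.18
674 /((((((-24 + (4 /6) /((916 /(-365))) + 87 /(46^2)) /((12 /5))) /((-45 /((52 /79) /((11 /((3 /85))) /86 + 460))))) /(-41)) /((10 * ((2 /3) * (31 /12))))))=-29419181937437435700 /19685190031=-1494483004.28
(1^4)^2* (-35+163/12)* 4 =-257/3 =-85.67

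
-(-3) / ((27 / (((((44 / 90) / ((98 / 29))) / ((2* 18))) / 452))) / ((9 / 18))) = 319 / 645835680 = 0.00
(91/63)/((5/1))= 13/45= 0.29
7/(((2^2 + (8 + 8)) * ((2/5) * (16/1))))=0.05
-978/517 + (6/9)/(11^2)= -32180/17061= -1.89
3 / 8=0.38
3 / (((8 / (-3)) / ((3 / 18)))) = -3 / 16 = -0.19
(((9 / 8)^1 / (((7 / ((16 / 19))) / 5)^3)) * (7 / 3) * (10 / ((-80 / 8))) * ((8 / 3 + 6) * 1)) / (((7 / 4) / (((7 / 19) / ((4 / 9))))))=-2.35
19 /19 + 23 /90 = 113 /90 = 1.26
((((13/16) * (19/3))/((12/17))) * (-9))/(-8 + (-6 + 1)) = 323/64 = 5.05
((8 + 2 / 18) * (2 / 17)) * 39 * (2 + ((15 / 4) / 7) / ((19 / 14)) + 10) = 148993 / 323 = 461.28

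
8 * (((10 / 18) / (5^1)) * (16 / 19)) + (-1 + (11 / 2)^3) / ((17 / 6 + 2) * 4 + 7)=7.03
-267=-267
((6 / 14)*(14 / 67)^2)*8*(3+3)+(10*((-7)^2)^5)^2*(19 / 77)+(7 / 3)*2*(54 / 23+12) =2236113289288019778173656 / 1135717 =1968900077473542949.67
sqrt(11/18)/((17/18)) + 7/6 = 1.99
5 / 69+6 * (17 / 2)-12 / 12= 3455 / 69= 50.07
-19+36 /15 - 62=-393 /5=-78.60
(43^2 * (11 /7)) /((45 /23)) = 467797 /315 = 1485.07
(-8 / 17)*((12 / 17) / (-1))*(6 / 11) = 576 / 3179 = 0.18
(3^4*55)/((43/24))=106920/43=2486.51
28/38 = 0.74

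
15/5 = 3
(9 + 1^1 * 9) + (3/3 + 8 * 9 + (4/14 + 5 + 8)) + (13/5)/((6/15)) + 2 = 1579/14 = 112.79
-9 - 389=-398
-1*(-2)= 2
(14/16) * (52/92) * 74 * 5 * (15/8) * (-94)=-32251.83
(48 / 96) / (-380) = -1 / 760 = -0.00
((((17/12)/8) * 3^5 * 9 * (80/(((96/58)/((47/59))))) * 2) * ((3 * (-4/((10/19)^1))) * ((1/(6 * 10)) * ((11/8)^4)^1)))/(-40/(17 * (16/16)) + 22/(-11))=26627127250779/2861301760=9305.95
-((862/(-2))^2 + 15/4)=-743059/4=-185764.75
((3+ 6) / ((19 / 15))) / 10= 27 / 38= 0.71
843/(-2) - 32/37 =-31255/74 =-422.36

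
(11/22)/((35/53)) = 53/70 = 0.76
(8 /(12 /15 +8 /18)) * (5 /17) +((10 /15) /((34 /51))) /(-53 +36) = 218 /119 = 1.83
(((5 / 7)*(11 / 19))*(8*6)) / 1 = 2640 / 133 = 19.85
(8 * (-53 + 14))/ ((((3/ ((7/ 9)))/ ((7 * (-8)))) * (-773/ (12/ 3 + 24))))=-1141504/ 6957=-164.08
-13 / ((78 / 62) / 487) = -15097 / 3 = -5032.33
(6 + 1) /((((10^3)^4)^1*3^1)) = 7 /3000000000000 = 0.00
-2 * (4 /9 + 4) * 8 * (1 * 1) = -640 /9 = -71.11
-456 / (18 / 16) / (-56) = 152 / 21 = 7.24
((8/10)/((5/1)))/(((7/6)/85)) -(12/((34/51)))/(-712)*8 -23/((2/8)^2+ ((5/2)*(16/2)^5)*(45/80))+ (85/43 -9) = 477543645296/98755103545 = 4.84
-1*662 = -662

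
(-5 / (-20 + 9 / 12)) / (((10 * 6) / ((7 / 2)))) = 1 / 66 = 0.02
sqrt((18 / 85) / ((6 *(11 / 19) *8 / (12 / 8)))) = 3 *sqrt(17765) / 3740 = 0.11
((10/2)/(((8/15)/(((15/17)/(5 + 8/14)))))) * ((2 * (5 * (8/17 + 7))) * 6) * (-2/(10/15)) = -15001875/7514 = -1996.52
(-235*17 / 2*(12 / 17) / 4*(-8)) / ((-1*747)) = -940 / 249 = -3.78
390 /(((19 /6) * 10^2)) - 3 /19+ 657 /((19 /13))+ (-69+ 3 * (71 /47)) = 90741 /235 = 386.13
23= 23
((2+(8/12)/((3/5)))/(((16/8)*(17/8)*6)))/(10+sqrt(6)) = 280/21573 -28*sqrt(6)/21573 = 0.01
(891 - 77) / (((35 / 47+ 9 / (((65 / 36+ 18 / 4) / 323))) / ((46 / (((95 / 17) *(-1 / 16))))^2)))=1359570057877504 / 44462465725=30577.93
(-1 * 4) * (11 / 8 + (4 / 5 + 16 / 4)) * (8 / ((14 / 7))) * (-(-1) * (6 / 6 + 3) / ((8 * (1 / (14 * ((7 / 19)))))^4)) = -74942413 / 1097440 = -68.29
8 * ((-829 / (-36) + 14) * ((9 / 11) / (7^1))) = 2666 / 77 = 34.62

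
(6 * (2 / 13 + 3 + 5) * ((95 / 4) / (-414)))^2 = 25351225 / 3218436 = 7.88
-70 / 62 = -1.13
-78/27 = -26/9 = -2.89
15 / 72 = 5 / 24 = 0.21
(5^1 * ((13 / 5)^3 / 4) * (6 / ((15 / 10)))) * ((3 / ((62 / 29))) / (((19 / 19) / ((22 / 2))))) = 2102529 / 1550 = 1356.47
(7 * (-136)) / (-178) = 476 / 89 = 5.35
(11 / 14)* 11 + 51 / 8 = 15.02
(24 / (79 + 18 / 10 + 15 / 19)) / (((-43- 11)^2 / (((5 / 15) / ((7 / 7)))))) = 190 / 5650479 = 0.00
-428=-428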